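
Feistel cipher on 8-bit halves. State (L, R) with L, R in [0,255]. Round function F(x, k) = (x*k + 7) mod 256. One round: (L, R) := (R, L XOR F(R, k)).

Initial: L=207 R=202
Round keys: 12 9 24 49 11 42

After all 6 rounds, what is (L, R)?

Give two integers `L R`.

Answer: 63 70

Derivation:
Round 1 (k=12): L=202 R=176
Round 2 (k=9): L=176 R=253
Round 3 (k=24): L=253 R=15
Round 4 (k=49): L=15 R=27
Round 5 (k=11): L=27 R=63
Round 6 (k=42): L=63 R=70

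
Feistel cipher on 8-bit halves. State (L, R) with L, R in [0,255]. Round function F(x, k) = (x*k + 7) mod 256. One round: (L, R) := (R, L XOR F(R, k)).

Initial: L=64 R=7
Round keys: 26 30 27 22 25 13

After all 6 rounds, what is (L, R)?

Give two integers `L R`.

Round 1 (k=26): L=7 R=253
Round 2 (k=30): L=253 R=170
Round 3 (k=27): L=170 R=8
Round 4 (k=22): L=8 R=29
Round 5 (k=25): L=29 R=212
Round 6 (k=13): L=212 R=214

Answer: 212 214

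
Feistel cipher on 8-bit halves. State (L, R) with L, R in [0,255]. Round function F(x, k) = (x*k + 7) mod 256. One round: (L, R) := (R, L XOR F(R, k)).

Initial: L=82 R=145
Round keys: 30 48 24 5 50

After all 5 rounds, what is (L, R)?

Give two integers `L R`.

Answer: 1 249

Derivation:
Round 1 (k=30): L=145 R=87
Round 2 (k=48): L=87 R=198
Round 3 (k=24): L=198 R=192
Round 4 (k=5): L=192 R=1
Round 5 (k=50): L=1 R=249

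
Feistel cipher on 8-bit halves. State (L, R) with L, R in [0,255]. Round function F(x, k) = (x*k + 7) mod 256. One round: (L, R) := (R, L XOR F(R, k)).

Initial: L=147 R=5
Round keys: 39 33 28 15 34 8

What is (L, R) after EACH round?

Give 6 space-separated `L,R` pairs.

Answer: 5,89 89,133 133,202 202,88 88,125 125,183

Derivation:
Round 1 (k=39): L=5 R=89
Round 2 (k=33): L=89 R=133
Round 3 (k=28): L=133 R=202
Round 4 (k=15): L=202 R=88
Round 5 (k=34): L=88 R=125
Round 6 (k=8): L=125 R=183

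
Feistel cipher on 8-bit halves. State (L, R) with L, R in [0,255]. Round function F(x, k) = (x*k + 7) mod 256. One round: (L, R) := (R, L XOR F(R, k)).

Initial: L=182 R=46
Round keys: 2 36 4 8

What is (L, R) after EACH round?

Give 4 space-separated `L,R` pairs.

Round 1 (k=2): L=46 R=213
Round 2 (k=36): L=213 R=213
Round 3 (k=4): L=213 R=142
Round 4 (k=8): L=142 R=162

Answer: 46,213 213,213 213,142 142,162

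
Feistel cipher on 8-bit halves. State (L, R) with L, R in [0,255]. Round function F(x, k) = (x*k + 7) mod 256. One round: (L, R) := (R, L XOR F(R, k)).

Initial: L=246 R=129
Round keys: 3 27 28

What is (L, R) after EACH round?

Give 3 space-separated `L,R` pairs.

Round 1 (k=3): L=129 R=124
Round 2 (k=27): L=124 R=154
Round 3 (k=28): L=154 R=163

Answer: 129,124 124,154 154,163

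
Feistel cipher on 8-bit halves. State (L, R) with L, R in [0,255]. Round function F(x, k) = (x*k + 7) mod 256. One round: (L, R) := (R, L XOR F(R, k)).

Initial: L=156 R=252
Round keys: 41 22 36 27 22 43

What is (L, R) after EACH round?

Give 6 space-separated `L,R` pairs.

Answer: 252,255 255,13 13,36 36,222 222,63 63,66

Derivation:
Round 1 (k=41): L=252 R=255
Round 2 (k=22): L=255 R=13
Round 3 (k=36): L=13 R=36
Round 4 (k=27): L=36 R=222
Round 5 (k=22): L=222 R=63
Round 6 (k=43): L=63 R=66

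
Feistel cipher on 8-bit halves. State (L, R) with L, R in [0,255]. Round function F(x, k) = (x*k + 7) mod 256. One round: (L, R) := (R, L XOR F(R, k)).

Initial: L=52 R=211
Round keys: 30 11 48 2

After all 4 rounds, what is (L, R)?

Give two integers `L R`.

Round 1 (k=30): L=211 R=245
Round 2 (k=11): L=245 R=93
Round 3 (k=48): L=93 R=130
Round 4 (k=2): L=130 R=86

Answer: 130 86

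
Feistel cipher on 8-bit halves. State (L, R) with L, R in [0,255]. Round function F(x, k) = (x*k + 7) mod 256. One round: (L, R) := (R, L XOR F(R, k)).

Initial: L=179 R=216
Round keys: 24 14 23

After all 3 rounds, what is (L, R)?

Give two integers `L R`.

Answer: 135 220

Derivation:
Round 1 (k=24): L=216 R=244
Round 2 (k=14): L=244 R=135
Round 3 (k=23): L=135 R=220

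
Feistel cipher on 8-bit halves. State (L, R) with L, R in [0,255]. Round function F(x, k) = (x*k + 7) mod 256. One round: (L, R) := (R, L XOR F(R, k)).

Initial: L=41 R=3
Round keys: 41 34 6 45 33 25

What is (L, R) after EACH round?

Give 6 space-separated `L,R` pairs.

Answer: 3,171 171,190 190,208 208,41 41,128 128,174

Derivation:
Round 1 (k=41): L=3 R=171
Round 2 (k=34): L=171 R=190
Round 3 (k=6): L=190 R=208
Round 4 (k=45): L=208 R=41
Round 5 (k=33): L=41 R=128
Round 6 (k=25): L=128 R=174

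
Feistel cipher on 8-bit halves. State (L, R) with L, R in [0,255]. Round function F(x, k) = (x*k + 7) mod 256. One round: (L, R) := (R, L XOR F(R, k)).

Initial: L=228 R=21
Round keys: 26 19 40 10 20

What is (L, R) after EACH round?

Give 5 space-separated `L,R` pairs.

Answer: 21,205 205,43 43,114 114,80 80,53

Derivation:
Round 1 (k=26): L=21 R=205
Round 2 (k=19): L=205 R=43
Round 3 (k=40): L=43 R=114
Round 4 (k=10): L=114 R=80
Round 5 (k=20): L=80 R=53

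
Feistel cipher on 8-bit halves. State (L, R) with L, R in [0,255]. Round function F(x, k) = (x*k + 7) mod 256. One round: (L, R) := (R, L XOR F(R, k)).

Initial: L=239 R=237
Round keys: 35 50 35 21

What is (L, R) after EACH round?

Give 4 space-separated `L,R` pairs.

Answer: 237,129 129,212 212,130 130,101

Derivation:
Round 1 (k=35): L=237 R=129
Round 2 (k=50): L=129 R=212
Round 3 (k=35): L=212 R=130
Round 4 (k=21): L=130 R=101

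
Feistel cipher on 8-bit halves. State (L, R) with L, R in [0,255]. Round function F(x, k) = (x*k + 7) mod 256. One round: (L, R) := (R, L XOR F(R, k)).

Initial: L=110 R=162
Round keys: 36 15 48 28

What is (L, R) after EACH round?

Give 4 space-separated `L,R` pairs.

Answer: 162,161 161,212 212,102 102,251

Derivation:
Round 1 (k=36): L=162 R=161
Round 2 (k=15): L=161 R=212
Round 3 (k=48): L=212 R=102
Round 4 (k=28): L=102 R=251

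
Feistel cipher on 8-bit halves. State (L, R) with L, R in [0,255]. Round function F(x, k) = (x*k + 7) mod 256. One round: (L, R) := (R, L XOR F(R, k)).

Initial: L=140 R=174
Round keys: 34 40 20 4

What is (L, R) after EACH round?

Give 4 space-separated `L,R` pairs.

Round 1 (k=34): L=174 R=175
Round 2 (k=40): L=175 R=241
Round 3 (k=20): L=241 R=116
Round 4 (k=4): L=116 R=38

Answer: 174,175 175,241 241,116 116,38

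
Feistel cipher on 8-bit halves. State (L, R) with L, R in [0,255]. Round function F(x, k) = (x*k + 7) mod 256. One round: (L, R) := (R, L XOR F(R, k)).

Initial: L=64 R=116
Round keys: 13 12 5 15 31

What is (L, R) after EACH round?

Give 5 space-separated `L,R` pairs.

Round 1 (k=13): L=116 R=171
Round 2 (k=12): L=171 R=127
Round 3 (k=5): L=127 R=41
Round 4 (k=15): L=41 R=17
Round 5 (k=31): L=17 R=63

Answer: 116,171 171,127 127,41 41,17 17,63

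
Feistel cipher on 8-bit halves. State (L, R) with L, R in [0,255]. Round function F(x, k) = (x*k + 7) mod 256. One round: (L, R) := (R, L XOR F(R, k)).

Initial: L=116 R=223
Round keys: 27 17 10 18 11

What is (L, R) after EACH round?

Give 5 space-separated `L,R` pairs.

Round 1 (k=27): L=223 R=248
Round 2 (k=17): L=248 R=160
Round 3 (k=10): L=160 R=191
Round 4 (k=18): L=191 R=213
Round 5 (k=11): L=213 R=145

Answer: 223,248 248,160 160,191 191,213 213,145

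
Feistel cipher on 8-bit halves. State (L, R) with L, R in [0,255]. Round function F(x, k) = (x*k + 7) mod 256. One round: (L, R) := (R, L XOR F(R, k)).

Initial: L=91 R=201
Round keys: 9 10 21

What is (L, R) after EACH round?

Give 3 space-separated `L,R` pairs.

Round 1 (k=9): L=201 R=67
Round 2 (k=10): L=67 R=108
Round 3 (k=21): L=108 R=160

Answer: 201,67 67,108 108,160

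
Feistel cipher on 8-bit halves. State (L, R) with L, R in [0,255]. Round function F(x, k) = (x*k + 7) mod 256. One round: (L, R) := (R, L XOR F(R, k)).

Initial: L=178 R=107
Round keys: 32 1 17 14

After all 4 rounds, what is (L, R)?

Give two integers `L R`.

Round 1 (k=32): L=107 R=213
Round 2 (k=1): L=213 R=183
Round 3 (k=17): L=183 R=251
Round 4 (k=14): L=251 R=118

Answer: 251 118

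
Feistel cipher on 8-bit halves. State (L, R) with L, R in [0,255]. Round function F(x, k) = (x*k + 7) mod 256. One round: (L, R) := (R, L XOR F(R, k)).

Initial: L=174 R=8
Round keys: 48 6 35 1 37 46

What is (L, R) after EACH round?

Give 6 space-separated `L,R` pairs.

Answer: 8,41 41,245 245,175 175,67 67,25 25,198

Derivation:
Round 1 (k=48): L=8 R=41
Round 2 (k=6): L=41 R=245
Round 3 (k=35): L=245 R=175
Round 4 (k=1): L=175 R=67
Round 5 (k=37): L=67 R=25
Round 6 (k=46): L=25 R=198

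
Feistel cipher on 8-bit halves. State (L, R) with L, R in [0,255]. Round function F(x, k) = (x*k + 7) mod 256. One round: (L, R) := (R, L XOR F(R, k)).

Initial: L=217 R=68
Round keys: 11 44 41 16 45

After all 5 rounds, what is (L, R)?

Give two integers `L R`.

Round 1 (k=11): L=68 R=42
Round 2 (k=44): L=42 R=123
Round 3 (k=41): L=123 R=144
Round 4 (k=16): L=144 R=124
Round 5 (k=45): L=124 R=67

Answer: 124 67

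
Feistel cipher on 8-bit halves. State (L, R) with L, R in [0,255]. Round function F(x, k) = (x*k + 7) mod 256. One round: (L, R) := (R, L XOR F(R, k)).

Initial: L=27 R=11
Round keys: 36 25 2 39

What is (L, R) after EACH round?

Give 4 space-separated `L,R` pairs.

Round 1 (k=36): L=11 R=136
Round 2 (k=25): L=136 R=68
Round 3 (k=2): L=68 R=7
Round 4 (k=39): L=7 R=92

Answer: 11,136 136,68 68,7 7,92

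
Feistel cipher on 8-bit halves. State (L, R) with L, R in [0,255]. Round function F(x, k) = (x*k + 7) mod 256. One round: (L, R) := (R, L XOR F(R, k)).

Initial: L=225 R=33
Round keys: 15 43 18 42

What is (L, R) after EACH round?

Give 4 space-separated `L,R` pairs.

Answer: 33,23 23,197 197,246 246,166

Derivation:
Round 1 (k=15): L=33 R=23
Round 2 (k=43): L=23 R=197
Round 3 (k=18): L=197 R=246
Round 4 (k=42): L=246 R=166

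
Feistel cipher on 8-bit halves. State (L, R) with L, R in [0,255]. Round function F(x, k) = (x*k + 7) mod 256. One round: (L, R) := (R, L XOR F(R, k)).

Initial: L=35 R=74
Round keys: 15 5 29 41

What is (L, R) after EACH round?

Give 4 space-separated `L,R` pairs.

Answer: 74,126 126,55 55,60 60,148

Derivation:
Round 1 (k=15): L=74 R=126
Round 2 (k=5): L=126 R=55
Round 3 (k=29): L=55 R=60
Round 4 (k=41): L=60 R=148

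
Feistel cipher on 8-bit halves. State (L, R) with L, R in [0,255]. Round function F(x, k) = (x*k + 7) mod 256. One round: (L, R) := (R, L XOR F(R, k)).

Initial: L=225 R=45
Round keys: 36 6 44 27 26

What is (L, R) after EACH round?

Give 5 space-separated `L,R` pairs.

Answer: 45,186 186,78 78,213 213,48 48,50

Derivation:
Round 1 (k=36): L=45 R=186
Round 2 (k=6): L=186 R=78
Round 3 (k=44): L=78 R=213
Round 4 (k=27): L=213 R=48
Round 5 (k=26): L=48 R=50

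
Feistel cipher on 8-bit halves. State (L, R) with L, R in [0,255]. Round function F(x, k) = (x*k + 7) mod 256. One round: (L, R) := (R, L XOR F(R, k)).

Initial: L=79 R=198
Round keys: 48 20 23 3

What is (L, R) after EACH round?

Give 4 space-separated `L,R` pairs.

Answer: 198,104 104,225 225,86 86,232

Derivation:
Round 1 (k=48): L=198 R=104
Round 2 (k=20): L=104 R=225
Round 3 (k=23): L=225 R=86
Round 4 (k=3): L=86 R=232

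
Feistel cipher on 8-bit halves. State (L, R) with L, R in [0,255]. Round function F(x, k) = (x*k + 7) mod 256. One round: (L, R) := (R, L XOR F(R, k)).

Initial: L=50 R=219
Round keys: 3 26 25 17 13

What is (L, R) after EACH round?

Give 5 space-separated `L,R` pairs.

Round 1 (k=3): L=219 R=170
Round 2 (k=26): L=170 R=144
Round 3 (k=25): L=144 R=189
Round 4 (k=17): L=189 R=4
Round 5 (k=13): L=4 R=134

Answer: 219,170 170,144 144,189 189,4 4,134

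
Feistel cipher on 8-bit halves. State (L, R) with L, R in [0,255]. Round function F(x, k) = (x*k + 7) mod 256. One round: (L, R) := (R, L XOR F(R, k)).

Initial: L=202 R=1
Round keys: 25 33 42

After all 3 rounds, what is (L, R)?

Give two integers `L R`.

Round 1 (k=25): L=1 R=234
Round 2 (k=33): L=234 R=48
Round 3 (k=42): L=48 R=13

Answer: 48 13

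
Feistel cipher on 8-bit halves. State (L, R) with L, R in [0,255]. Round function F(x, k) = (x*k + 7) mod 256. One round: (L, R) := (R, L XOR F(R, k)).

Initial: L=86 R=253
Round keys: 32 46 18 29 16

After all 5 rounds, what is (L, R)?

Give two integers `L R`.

Answer: 253 241

Derivation:
Round 1 (k=32): L=253 R=241
Round 2 (k=46): L=241 R=168
Round 3 (k=18): L=168 R=38
Round 4 (k=29): L=38 R=253
Round 5 (k=16): L=253 R=241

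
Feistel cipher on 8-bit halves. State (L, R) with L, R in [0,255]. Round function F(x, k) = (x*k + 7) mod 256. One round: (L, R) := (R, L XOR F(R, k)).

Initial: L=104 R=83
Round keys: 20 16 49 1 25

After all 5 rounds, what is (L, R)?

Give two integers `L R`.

Answer: 163 178

Derivation:
Round 1 (k=20): L=83 R=235
Round 2 (k=16): L=235 R=228
Round 3 (k=49): L=228 R=64
Round 4 (k=1): L=64 R=163
Round 5 (k=25): L=163 R=178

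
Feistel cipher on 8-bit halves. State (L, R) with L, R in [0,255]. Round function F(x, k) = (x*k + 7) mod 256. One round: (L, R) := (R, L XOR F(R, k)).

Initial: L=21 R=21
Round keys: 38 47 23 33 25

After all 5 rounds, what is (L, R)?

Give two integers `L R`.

Round 1 (k=38): L=21 R=48
Round 2 (k=47): L=48 R=194
Round 3 (k=23): L=194 R=69
Round 4 (k=33): L=69 R=46
Round 5 (k=25): L=46 R=192

Answer: 46 192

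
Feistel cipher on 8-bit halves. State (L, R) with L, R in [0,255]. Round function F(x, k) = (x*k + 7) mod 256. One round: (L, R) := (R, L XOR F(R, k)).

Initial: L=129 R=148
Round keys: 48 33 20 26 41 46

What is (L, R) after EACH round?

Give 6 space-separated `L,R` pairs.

Round 1 (k=48): L=148 R=70
Round 2 (k=33): L=70 R=153
Round 3 (k=20): L=153 R=189
Round 4 (k=26): L=189 R=160
Round 5 (k=41): L=160 R=26
Round 6 (k=46): L=26 R=19

Answer: 148,70 70,153 153,189 189,160 160,26 26,19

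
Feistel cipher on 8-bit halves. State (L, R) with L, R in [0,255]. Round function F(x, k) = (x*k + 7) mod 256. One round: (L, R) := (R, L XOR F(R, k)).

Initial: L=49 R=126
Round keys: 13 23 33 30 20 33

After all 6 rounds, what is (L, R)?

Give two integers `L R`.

Round 1 (k=13): L=126 R=92
Round 2 (k=23): L=92 R=53
Round 3 (k=33): L=53 R=128
Round 4 (k=30): L=128 R=50
Round 5 (k=20): L=50 R=111
Round 6 (k=33): L=111 R=100

Answer: 111 100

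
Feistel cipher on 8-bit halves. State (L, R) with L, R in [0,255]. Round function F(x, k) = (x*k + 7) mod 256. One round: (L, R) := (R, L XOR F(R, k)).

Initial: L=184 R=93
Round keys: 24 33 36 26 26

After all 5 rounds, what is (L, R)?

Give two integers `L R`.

Answer: 252 171

Derivation:
Round 1 (k=24): L=93 R=7
Round 2 (k=33): L=7 R=179
Round 3 (k=36): L=179 R=52
Round 4 (k=26): L=52 R=252
Round 5 (k=26): L=252 R=171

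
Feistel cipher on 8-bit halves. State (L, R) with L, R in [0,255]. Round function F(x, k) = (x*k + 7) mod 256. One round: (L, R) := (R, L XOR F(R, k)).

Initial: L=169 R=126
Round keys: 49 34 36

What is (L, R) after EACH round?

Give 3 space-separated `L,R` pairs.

Round 1 (k=49): L=126 R=140
Round 2 (k=34): L=140 R=225
Round 3 (k=36): L=225 R=39

Answer: 126,140 140,225 225,39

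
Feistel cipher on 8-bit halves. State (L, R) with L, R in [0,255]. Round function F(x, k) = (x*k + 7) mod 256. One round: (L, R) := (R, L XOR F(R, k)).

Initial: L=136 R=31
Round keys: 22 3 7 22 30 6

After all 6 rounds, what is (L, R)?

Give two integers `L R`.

Round 1 (k=22): L=31 R=57
Round 2 (k=3): L=57 R=173
Round 3 (k=7): L=173 R=251
Round 4 (k=22): L=251 R=52
Round 5 (k=30): L=52 R=228
Round 6 (k=6): L=228 R=107

Answer: 228 107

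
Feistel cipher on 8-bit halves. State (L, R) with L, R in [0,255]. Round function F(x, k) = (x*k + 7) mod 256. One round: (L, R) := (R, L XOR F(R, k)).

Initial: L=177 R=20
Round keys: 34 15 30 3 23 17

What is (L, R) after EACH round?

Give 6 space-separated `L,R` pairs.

Round 1 (k=34): L=20 R=30
Round 2 (k=15): L=30 R=221
Round 3 (k=30): L=221 R=243
Round 4 (k=3): L=243 R=61
Round 5 (k=23): L=61 R=113
Round 6 (k=17): L=113 R=181

Answer: 20,30 30,221 221,243 243,61 61,113 113,181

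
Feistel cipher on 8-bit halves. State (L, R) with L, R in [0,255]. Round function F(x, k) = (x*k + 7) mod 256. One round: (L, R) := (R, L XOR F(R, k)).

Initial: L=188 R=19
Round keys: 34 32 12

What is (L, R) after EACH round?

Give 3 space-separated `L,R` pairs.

Answer: 19,49 49,52 52,70

Derivation:
Round 1 (k=34): L=19 R=49
Round 2 (k=32): L=49 R=52
Round 3 (k=12): L=52 R=70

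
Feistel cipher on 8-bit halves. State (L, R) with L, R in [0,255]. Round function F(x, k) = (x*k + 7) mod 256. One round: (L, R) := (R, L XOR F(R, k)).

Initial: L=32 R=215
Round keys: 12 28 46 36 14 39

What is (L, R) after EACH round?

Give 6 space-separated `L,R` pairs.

Answer: 215,59 59,172 172,212 212,123 123,21 21,65

Derivation:
Round 1 (k=12): L=215 R=59
Round 2 (k=28): L=59 R=172
Round 3 (k=46): L=172 R=212
Round 4 (k=36): L=212 R=123
Round 5 (k=14): L=123 R=21
Round 6 (k=39): L=21 R=65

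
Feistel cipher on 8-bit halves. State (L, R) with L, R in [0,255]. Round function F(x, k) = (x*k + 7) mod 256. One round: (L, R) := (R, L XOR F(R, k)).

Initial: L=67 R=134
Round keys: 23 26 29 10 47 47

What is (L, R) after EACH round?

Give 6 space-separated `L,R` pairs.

Round 1 (k=23): L=134 R=82
Round 2 (k=26): L=82 R=221
Round 3 (k=29): L=221 R=66
Round 4 (k=10): L=66 R=70
Round 5 (k=47): L=70 R=163
Round 6 (k=47): L=163 R=178

Answer: 134,82 82,221 221,66 66,70 70,163 163,178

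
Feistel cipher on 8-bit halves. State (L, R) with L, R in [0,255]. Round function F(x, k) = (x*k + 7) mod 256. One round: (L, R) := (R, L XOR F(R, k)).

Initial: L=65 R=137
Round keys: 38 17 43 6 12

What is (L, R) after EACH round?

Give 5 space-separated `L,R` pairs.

Answer: 137,28 28,106 106,201 201,215 215,210

Derivation:
Round 1 (k=38): L=137 R=28
Round 2 (k=17): L=28 R=106
Round 3 (k=43): L=106 R=201
Round 4 (k=6): L=201 R=215
Round 5 (k=12): L=215 R=210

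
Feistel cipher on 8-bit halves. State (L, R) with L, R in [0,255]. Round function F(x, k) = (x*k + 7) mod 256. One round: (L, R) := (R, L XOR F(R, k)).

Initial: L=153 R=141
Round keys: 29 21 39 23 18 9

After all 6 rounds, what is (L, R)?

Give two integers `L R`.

Answer: 70 68

Derivation:
Round 1 (k=29): L=141 R=153
Round 2 (k=21): L=153 R=25
Round 3 (k=39): L=25 R=79
Round 4 (k=23): L=79 R=57
Round 5 (k=18): L=57 R=70
Round 6 (k=9): L=70 R=68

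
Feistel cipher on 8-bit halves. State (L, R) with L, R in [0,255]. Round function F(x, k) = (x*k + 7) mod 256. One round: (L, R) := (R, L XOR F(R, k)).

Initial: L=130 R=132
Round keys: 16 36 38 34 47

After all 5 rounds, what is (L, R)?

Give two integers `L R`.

Round 1 (k=16): L=132 R=197
Round 2 (k=36): L=197 R=63
Round 3 (k=38): L=63 R=164
Round 4 (k=34): L=164 R=240
Round 5 (k=47): L=240 R=179

Answer: 240 179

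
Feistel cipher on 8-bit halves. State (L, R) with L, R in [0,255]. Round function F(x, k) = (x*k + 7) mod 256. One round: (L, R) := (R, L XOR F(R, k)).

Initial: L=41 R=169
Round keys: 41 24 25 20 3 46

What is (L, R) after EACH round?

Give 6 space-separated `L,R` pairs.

Round 1 (k=41): L=169 R=49
Round 2 (k=24): L=49 R=54
Round 3 (k=25): L=54 R=124
Round 4 (k=20): L=124 R=129
Round 5 (k=3): L=129 R=246
Round 6 (k=46): L=246 R=186

Answer: 169,49 49,54 54,124 124,129 129,246 246,186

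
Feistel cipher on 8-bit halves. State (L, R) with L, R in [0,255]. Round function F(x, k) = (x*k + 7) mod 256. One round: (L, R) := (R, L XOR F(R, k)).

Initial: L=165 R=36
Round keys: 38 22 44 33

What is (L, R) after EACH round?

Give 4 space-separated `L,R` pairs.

Answer: 36,250 250,167 167,65 65,207

Derivation:
Round 1 (k=38): L=36 R=250
Round 2 (k=22): L=250 R=167
Round 3 (k=44): L=167 R=65
Round 4 (k=33): L=65 R=207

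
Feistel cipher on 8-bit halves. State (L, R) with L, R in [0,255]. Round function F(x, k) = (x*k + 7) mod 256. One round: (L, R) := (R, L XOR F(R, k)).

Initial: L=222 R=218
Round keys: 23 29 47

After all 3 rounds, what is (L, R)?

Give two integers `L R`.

Round 1 (k=23): L=218 R=67
Round 2 (k=29): L=67 R=68
Round 3 (k=47): L=68 R=192

Answer: 68 192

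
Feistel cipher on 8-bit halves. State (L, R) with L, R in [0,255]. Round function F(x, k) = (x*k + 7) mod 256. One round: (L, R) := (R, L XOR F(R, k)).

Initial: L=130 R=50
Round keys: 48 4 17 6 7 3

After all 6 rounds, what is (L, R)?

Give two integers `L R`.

Answer: 190 13

Derivation:
Round 1 (k=48): L=50 R=229
Round 2 (k=4): L=229 R=169
Round 3 (k=17): L=169 R=165
Round 4 (k=6): L=165 R=76
Round 5 (k=7): L=76 R=190
Round 6 (k=3): L=190 R=13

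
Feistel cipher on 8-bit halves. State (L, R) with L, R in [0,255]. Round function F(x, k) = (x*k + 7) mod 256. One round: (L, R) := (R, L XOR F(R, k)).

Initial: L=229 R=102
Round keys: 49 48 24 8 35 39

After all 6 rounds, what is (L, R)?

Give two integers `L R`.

Round 1 (k=49): L=102 R=104
Round 2 (k=48): L=104 R=225
Round 3 (k=24): L=225 R=119
Round 4 (k=8): L=119 R=94
Round 5 (k=35): L=94 R=150
Round 6 (k=39): L=150 R=191

Answer: 150 191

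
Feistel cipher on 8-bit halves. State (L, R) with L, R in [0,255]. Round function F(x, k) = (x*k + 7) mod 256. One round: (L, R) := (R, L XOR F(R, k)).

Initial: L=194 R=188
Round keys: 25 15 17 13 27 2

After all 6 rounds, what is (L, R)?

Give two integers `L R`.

Round 1 (k=25): L=188 R=161
Round 2 (k=15): L=161 R=202
Round 3 (k=17): L=202 R=208
Round 4 (k=13): L=208 R=93
Round 5 (k=27): L=93 R=6
Round 6 (k=2): L=6 R=78

Answer: 6 78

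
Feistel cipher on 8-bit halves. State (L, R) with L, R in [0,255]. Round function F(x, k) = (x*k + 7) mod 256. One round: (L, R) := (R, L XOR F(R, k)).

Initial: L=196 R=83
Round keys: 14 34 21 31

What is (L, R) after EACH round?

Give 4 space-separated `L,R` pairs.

Round 1 (k=14): L=83 R=85
Round 2 (k=34): L=85 R=2
Round 3 (k=21): L=2 R=100
Round 4 (k=31): L=100 R=33

Answer: 83,85 85,2 2,100 100,33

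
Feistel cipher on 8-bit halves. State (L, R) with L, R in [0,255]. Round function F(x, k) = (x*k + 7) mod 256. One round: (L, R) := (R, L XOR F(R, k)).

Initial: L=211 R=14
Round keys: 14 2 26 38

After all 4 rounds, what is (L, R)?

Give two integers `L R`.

Answer: 201 228

Derivation:
Round 1 (k=14): L=14 R=24
Round 2 (k=2): L=24 R=57
Round 3 (k=26): L=57 R=201
Round 4 (k=38): L=201 R=228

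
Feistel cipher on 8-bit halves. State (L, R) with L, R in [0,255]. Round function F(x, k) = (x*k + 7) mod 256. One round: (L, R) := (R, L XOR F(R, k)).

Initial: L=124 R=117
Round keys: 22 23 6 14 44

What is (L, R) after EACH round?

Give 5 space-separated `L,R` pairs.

Round 1 (k=22): L=117 R=105
Round 2 (k=23): L=105 R=3
Round 3 (k=6): L=3 R=112
Round 4 (k=14): L=112 R=36
Round 5 (k=44): L=36 R=71

Answer: 117,105 105,3 3,112 112,36 36,71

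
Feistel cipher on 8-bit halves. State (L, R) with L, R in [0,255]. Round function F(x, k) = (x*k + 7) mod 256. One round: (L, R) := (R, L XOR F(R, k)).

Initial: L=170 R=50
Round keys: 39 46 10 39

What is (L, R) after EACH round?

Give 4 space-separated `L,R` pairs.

Answer: 50,15 15,139 139,122 122,22

Derivation:
Round 1 (k=39): L=50 R=15
Round 2 (k=46): L=15 R=139
Round 3 (k=10): L=139 R=122
Round 4 (k=39): L=122 R=22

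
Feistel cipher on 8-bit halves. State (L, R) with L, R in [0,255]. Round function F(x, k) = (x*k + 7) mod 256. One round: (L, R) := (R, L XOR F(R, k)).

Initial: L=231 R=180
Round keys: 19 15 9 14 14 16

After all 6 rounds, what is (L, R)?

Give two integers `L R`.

Answer: 109 99

Derivation:
Round 1 (k=19): L=180 R=132
Round 2 (k=15): L=132 R=119
Round 3 (k=9): L=119 R=178
Round 4 (k=14): L=178 R=180
Round 5 (k=14): L=180 R=109
Round 6 (k=16): L=109 R=99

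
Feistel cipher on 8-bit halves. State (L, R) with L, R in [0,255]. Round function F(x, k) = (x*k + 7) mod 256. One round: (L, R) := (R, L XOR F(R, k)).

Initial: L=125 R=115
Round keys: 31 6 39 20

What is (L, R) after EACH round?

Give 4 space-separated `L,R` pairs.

Round 1 (k=31): L=115 R=137
Round 2 (k=6): L=137 R=78
Round 3 (k=39): L=78 R=96
Round 4 (k=20): L=96 R=201

Answer: 115,137 137,78 78,96 96,201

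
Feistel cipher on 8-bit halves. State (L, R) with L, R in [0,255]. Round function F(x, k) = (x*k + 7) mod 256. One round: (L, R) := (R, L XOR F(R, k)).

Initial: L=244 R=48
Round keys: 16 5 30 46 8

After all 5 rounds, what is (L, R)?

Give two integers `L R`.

Round 1 (k=16): L=48 R=243
Round 2 (k=5): L=243 R=246
Round 3 (k=30): L=246 R=40
Round 4 (k=46): L=40 R=193
Round 5 (k=8): L=193 R=39

Answer: 193 39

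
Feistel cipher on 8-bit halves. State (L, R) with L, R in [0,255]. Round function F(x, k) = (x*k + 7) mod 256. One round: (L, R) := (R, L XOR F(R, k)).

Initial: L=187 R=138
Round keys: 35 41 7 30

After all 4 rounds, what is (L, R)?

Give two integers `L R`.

Answer: 62 212

Derivation:
Round 1 (k=35): L=138 R=94
Round 2 (k=41): L=94 R=159
Round 3 (k=7): L=159 R=62
Round 4 (k=30): L=62 R=212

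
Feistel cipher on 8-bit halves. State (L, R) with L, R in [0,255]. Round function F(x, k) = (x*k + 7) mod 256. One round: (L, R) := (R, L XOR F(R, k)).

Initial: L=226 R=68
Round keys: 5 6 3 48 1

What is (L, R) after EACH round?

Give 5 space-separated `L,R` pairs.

Answer: 68,185 185,25 25,235 235,14 14,254

Derivation:
Round 1 (k=5): L=68 R=185
Round 2 (k=6): L=185 R=25
Round 3 (k=3): L=25 R=235
Round 4 (k=48): L=235 R=14
Round 5 (k=1): L=14 R=254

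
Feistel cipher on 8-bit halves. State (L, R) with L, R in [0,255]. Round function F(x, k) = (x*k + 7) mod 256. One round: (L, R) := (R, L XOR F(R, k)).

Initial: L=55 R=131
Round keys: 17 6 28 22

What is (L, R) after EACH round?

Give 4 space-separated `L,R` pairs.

Answer: 131,141 141,214 214,226 226,165

Derivation:
Round 1 (k=17): L=131 R=141
Round 2 (k=6): L=141 R=214
Round 3 (k=28): L=214 R=226
Round 4 (k=22): L=226 R=165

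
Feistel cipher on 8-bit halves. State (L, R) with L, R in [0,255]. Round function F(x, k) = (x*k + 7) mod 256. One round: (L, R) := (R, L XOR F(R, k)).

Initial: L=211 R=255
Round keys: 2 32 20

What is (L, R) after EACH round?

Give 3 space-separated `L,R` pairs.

Answer: 255,214 214,56 56,177

Derivation:
Round 1 (k=2): L=255 R=214
Round 2 (k=32): L=214 R=56
Round 3 (k=20): L=56 R=177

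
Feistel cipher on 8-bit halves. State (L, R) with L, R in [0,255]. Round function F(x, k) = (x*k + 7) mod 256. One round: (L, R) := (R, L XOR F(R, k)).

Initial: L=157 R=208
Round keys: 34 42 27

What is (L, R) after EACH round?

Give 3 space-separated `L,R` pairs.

Answer: 208,58 58,91 91,154

Derivation:
Round 1 (k=34): L=208 R=58
Round 2 (k=42): L=58 R=91
Round 3 (k=27): L=91 R=154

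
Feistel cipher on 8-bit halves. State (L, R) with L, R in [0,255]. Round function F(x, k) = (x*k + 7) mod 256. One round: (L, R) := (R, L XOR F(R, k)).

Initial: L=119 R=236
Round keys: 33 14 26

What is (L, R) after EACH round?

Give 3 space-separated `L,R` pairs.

Round 1 (k=33): L=236 R=4
Round 2 (k=14): L=4 R=211
Round 3 (k=26): L=211 R=113

Answer: 236,4 4,211 211,113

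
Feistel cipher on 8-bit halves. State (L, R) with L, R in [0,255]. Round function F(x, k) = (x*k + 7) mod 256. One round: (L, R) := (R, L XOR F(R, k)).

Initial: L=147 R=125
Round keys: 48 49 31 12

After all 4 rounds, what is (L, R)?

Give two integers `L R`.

Round 1 (k=48): L=125 R=228
Round 2 (k=49): L=228 R=214
Round 3 (k=31): L=214 R=21
Round 4 (k=12): L=21 R=213

Answer: 21 213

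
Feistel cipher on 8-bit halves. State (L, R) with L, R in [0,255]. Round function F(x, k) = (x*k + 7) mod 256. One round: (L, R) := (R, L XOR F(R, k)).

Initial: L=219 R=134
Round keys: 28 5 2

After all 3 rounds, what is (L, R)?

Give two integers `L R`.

Answer: 205 213

Derivation:
Round 1 (k=28): L=134 R=116
Round 2 (k=5): L=116 R=205
Round 3 (k=2): L=205 R=213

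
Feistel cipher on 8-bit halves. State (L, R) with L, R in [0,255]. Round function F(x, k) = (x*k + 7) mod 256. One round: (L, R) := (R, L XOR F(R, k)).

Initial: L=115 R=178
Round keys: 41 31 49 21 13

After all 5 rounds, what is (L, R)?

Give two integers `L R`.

Round 1 (k=41): L=178 R=250
Round 2 (k=31): L=250 R=255
Round 3 (k=49): L=255 R=44
Round 4 (k=21): L=44 R=92
Round 5 (k=13): L=92 R=159

Answer: 92 159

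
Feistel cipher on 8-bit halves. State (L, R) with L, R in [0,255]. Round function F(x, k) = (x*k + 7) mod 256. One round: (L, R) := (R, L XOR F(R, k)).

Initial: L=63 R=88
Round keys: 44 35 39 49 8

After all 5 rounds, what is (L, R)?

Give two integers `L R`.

Answer: 128 151

Derivation:
Round 1 (k=44): L=88 R=24
Round 2 (k=35): L=24 R=23
Round 3 (k=39): L=23 R=144
Round 4 (k=49): L=144 R=128
Round 5 (k=8): L=128 R=151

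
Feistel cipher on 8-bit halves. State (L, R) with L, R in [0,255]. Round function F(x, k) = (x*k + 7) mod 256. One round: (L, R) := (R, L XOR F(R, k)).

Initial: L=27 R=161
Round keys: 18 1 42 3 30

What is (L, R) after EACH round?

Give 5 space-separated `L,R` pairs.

Answer: 161,66 66,232 232,85 85,238 238,190

Derivation:
Round 1 (k=18): L=161 R=66
Round 2 (k=1): L=66 R=232
Round 3 (k=42): L=232 R=85
Round 4 (k=3): L=85 R=238
Round 5 (k=30): L=238 R=190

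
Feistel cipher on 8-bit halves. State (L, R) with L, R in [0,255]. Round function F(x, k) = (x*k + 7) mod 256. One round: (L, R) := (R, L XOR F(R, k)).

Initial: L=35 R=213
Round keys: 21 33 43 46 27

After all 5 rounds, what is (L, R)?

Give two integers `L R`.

Answer: 198 54

Derivation:
Round 1 (k=21): L=213 R=163
Round 2 (k=33): L=163 R=223
Round 3 (k=43): L=223 R=223
Round 4 (k=46): L=223 R=198
Round 5 (k=27): L=198 R=54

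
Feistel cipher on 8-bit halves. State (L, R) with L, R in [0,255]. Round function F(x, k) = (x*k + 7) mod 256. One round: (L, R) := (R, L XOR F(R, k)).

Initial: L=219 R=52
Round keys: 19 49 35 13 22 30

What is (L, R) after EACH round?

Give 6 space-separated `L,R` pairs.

Round 1 (k=19): L=52 R=56
Round 2 (k=49): L=56 R=139
Round 3 (k=35): L=139 R=48
Round 4 (k=13): L=48 R=252
Round 5 (k=22): L=252 R=159
Round 6 (k=30): L=159 R=85

Answer: 52,56 56,139 139,48 48,252 252,159 159,85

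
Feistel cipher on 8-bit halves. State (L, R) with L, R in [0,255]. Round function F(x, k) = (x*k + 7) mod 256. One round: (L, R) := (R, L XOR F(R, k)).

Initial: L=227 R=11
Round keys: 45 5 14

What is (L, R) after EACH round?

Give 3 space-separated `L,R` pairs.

Answer: 11,21 21,123 123,212

Derivation:
Round 1 (k=45): L=11 R=21
Round 2 (k=5): L=21 R=123
Round 3 (k=14): L=123 R=212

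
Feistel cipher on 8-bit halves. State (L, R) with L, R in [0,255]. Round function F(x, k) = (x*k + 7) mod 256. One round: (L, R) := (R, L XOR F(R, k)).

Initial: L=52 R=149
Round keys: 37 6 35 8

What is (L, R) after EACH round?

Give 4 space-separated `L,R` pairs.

Round 1 (k=37): L=149 R=164
Round 2 (k=6): L=164 R=74
Round 3 (k=35): L=74 R=129
Round 4 (k=8): L=129 R=69

Answer: 149,164 164,74 74,129 129,69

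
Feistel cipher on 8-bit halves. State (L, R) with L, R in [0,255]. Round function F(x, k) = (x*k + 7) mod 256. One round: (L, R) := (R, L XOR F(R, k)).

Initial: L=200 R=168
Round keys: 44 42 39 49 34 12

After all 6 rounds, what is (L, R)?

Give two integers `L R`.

Answer: 76 142

Derivation:
Round 1 (k=44): L=168 R=47
Round 2 (k=42): L=47 R=21
Round 3 (k=39): L=21 R=21
Round 4 (k=49): L=21 R=25
Round 5 (k=34): L=25 R=76
Round 6 (k=12): L=76 R=142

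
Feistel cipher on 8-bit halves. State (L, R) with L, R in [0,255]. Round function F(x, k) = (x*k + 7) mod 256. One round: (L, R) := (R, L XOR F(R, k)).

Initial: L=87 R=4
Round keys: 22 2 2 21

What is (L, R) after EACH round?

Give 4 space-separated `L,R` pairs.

Answer: 4,8 8,19 19,37 37,3

Derivation:
Round 1 (k=22): L=4 R=8
Round 2 (k=2): L=8 R=19
Round 3 (k=2): L=19 R=37
Round 4 (k=21): L=37 R=3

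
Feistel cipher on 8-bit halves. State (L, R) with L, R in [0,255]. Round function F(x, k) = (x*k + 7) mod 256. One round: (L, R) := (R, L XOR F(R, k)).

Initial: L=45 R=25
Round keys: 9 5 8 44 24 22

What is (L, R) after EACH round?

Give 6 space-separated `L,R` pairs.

Round 1 (k=9): L=25 R=197
Round 2 (k=5): L=197 R=249
Round 3 (k=8): L=249 R=10
Round 4 (k=44): L=10 R=70
Round 5 (k=24): L=70 R=157
Round 6 (k=22): L=157 R=195

Answer: 25,197 197,249 249,10 10,70 70,157 157,195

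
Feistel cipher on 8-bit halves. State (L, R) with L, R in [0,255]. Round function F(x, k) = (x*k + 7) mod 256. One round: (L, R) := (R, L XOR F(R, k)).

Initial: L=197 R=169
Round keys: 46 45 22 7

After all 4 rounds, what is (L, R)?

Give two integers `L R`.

Round 1 (k=46): L=169 R=160
Round 2 (k=45): L=160 R=142
Round 3 (k=22): L=142 R=155
Round 4 (k=7): L=155 R=202

Answer: 155 202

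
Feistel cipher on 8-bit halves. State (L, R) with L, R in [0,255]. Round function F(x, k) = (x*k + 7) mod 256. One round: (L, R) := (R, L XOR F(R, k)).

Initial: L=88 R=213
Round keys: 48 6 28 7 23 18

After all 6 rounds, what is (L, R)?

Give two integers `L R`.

Answer: 44 68

Derivation:
Round 1 (k=48): L=213 R=175
Round 2 (k=6): L=175 R=244
Round 3 (k=28): L=244 R=24
Round 4 (k=7): L=24 R=91
Round 5 (k=23): L=91 R=44
Round 6 (k=18): L=44 R=68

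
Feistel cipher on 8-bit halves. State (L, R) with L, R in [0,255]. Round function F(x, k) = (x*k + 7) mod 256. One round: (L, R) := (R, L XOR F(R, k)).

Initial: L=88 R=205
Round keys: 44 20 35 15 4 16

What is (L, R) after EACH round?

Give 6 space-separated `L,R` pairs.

Answer: 205,27 27,238 238,138 138,243 243,89 89,100

Derivation:
Round 1 (k=44): L=205 R=27
Round 2 (k=20): L=27 R=238
Round 3 (k=35): L=238 R=138
Round 4 (k=15): L=138 R=243
Round 5 (k=4): L=243 R=89
Round 6 (k=16): L=89 R=100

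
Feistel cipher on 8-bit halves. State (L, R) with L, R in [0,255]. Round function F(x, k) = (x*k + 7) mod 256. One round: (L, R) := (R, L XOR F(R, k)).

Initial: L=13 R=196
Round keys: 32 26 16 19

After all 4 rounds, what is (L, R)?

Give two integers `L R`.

Round 1 (k=32): L=196 R=138
Round 2 (k=26): L=138 R=207
Round 3 (k=16): L=207 R=125
Round 4 (k=19): L=125 R=129

Answer: 125 129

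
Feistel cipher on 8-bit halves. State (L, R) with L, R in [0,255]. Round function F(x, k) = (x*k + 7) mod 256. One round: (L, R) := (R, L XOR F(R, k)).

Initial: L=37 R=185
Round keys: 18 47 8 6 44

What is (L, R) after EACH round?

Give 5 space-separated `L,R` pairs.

Round 1 (k=18): L=185 R=44
Round 2 (k=47): L=44 R=162
Round 3 (k=8): L=162 R=59
Round 4 (k=6): L=59 R=203
Round 5 (k=44): L=203 R=208

Answer: 185,44 44,162 162,59 59,203 203,208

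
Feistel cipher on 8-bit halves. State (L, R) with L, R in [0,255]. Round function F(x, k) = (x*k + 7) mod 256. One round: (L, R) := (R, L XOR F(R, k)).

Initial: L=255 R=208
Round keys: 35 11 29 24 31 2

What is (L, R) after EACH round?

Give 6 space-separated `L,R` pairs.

Round 1 (k=35): L=208 R=136
Round 2 (k=11): L=136 R=15
Round 3 (k=29): L=15 R=50
Round 4 (k=24): L=50 R=184
Round 5 (k=31): L=184 R=125
Round 6 (k=2): L=125 R=185

Answer: 208,136 136,15 15,50 50,184 184,125 125,185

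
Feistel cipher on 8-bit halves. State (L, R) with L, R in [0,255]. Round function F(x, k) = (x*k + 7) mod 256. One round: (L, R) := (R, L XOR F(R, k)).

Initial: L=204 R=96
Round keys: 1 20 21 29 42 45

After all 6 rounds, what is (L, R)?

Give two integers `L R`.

Answer: 168 108

Derivation:
Round 1 (k=1): L=96 R=171
Round 2 (k=20): L=171 R=3
Round 3 (k=21): L=3 R=237
Round 4 (k=29): L=237 R=227
Round 5 (k=42): L=227 R=168
Round 6 (k=45): L=168 R=108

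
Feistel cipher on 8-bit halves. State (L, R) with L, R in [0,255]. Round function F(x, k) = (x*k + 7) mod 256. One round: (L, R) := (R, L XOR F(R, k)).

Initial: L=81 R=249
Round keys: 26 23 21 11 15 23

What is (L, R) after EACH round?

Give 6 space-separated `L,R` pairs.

Answer: 249,0 0,254 254,221 221,120 120,210 210,157

Derivation:
Round 1 (k=26): L=249 R=0
Round 2 (k=23): L=0 R=254
Round 3 (k=21): L=254 R=221
Round 4 (k=11): L=221 R=120
Round 5 (k=15): L=120 R=210
Round 6 (k=23): L=210 R=157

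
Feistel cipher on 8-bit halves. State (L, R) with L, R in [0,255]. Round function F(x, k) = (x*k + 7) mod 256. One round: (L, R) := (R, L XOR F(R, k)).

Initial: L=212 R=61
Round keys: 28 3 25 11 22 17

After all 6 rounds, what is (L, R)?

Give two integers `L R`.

Answer: 146 172

Derivation:
Round 1 (k=28): L=61 R=103
Round 2 (k=3): L=103 R=1
Round 3 (k=25): L=1 R=71
Round 4 (k=11): L=71 R=21
Round 5 (k=22): L=21 R=146
Round 6 (k=17): L=146 R=172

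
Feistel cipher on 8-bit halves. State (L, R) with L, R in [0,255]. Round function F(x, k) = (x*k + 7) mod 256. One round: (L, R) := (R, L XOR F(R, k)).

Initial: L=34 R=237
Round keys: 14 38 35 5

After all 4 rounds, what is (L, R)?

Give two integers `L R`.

Answer: 52 199

Derivation:
Round 1 (k=14): L=237 R=223
Round 2 (k=38): L=223 R=204
Round 3 (k=35): L=204 R=52
Round 4 (k=5): L=52 R=199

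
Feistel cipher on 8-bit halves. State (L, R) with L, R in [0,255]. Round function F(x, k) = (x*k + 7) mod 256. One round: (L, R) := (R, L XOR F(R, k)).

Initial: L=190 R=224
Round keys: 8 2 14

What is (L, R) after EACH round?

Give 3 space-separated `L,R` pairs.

Answer: 224,185 185,153 153,220

Derivation:
Round 1 (k=8): L=224 R=185
Round 2 (k=2): L=185 R=153
Round 3 (k=14): L=153 R=220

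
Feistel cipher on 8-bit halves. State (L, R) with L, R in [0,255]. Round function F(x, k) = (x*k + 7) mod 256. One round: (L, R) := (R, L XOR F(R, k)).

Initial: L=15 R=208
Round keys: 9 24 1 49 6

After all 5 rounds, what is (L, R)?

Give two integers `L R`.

Round 1 (k=9): L=208 R=88
Round 2 (k=24): L=88 R=151
Round 3 (k=1): L=151 R=198
Round 4 (k=49): L=198 R=122
Round 5 (k=6): L=122 R=37

Answer: 122 37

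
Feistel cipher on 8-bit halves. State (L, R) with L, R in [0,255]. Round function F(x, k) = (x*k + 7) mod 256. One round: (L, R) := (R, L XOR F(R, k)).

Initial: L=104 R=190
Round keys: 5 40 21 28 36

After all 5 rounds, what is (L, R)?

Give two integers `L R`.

Round 1 (k=5): L=190 R=213
Round 2 (k=40): L=213 R=241
Round 3 (k=21): L=241 R=25
Round 4 (k=28): L=25 R=50
Round 5 (k=36): L=50 R=22

Answer: 50 22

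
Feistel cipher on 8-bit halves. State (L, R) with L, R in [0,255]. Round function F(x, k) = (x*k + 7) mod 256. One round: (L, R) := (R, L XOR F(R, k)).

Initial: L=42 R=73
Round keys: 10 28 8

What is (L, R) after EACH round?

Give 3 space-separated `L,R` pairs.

Answer: 73,203 203,114 114,92

Derivation:
Round 1 (k=10): L=73 R=203
Round 2 (k=28): L=203 R=114
Round 3 (k=8): L=114 R=92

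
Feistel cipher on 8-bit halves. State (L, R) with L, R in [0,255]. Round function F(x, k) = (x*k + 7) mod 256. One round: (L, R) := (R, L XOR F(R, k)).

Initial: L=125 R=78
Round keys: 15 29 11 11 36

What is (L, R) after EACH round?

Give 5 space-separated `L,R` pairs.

Answer: 78,228 228,149 149,138 138,96 96,13

Derivation:
Round 1 (k=15): L=78 R=228
Round 2 (k=29): L=228 R=149
Round 3 (k=11): L=149 R=138
Round 4 (k=11): L=138 R=96
Round 5 (k=36): L=96 R=13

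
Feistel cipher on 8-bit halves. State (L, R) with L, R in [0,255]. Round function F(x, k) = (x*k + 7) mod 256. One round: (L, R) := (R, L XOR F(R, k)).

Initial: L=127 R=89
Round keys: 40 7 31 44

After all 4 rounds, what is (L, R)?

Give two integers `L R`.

Answer: 137 61

Derivation:
Round 1 (k=40): L=89 R=144
Round 2 (k=7): L=144 R=174
Round 3 (k=31): L=174 R=137
Round 4 (k=44): L=137 R=61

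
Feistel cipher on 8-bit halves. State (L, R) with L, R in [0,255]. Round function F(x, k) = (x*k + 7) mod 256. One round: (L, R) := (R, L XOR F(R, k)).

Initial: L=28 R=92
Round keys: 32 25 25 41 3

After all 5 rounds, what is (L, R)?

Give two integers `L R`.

Answer: 251 238

Derivation:
Round 1 (k=32): L=92 R=155
Round 2 (k=25): L=155 R=118
Round 3 (k=25): L=118 R=22
Round 4 (k=41): L=22 R=251
Round 5 (k=3): L=251 R=238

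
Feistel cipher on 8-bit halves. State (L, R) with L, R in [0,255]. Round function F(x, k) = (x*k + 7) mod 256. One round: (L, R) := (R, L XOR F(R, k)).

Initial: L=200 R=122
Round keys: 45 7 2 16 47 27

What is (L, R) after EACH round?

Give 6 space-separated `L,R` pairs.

Answer: 122,177 177,164 164,254 254,67 67,170 170,182

Derivation:
Round 1 (k=45): L=122 R=177
Round 2 (k=7): L=177 R=164
Round 3 (k=2): L=164 R=254
Round 4 (k=16): L=254 R=67
Round 5 (k=47): L=67 R=170
Round 6 (k=27): L=170 R=182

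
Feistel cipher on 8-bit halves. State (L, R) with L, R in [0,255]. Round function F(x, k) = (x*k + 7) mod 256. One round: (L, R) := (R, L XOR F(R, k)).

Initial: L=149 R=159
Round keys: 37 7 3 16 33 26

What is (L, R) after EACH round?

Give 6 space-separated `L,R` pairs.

Round 1 (k=37): L=159 R=151
Round 2 (k=7): L=151 R=183
Round 3 (k=3): L=183 R=187
Round 4 (k=16): L=187 R=0
Round 5 (k=33): L=0 R=188
Round 6 (k=26): L=188 R=31

Answer: 159,151 151,183 183,187 187,0 0,188 188,31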